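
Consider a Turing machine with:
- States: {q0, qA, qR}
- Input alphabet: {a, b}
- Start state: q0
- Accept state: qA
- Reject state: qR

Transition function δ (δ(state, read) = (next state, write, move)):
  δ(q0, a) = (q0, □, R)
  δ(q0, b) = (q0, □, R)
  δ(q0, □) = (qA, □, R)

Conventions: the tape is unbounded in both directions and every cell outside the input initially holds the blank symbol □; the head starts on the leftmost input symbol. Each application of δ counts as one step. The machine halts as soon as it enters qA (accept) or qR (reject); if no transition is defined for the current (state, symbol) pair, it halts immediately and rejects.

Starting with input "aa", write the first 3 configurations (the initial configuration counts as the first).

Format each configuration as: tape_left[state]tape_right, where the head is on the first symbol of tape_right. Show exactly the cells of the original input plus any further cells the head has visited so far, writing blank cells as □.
Step 0: [q0]aa (head at position 0)
Step 1: δ(q0, a) = (q0, □, R)  ⊢  □[q0]a (head at position 1)
Step 2: δ(q0, a) = (q0, □, R)  ⊢  □□[q0]□ (head at position 2)

Final answer: [q0]aa ⊢ □[q0]a ⊢ □□[q0]□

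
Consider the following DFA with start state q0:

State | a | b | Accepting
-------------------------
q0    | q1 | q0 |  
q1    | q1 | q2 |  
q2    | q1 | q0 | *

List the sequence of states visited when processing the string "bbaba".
q0 → q0 → q0 → q1 → q2 → q1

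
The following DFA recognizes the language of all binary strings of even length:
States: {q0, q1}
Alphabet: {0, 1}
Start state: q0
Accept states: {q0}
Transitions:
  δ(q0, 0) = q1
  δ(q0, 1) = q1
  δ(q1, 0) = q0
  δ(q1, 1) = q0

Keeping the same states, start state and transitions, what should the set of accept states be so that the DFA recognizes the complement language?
The DFA is complete (every state has a transition on every symbol), so the complement
is recognized by the same DFA with accepting and non-accepting states swapped.
Original accept states: {q0}
Complement accept states = All states - Original accept states
= {q0, q1} - {q0}
= {q1}
Complement language: strings of ODD length

Final answer: {q1}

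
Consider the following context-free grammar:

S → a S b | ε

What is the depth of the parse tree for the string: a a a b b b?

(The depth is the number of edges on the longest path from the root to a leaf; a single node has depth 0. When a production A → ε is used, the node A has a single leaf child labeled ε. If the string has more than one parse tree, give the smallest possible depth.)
The only parse tree applies S → a S b 3 times (once per matching a…b pair) and then S → ε.
The S nodes sit at depths 0, 1, …, 3; the innermost S (depth 3) has the single child ε at depth 4.
The terminal leaves a, b are at depths 1..3, so the longest root-to-leaf path is S → S → … → S → ε with 4 edges.
Depth = 4.

Final answer: 4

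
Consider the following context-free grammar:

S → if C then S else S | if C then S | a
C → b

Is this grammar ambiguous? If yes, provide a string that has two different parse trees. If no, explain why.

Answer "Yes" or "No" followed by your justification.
The 'dangling else' can attach to either if. Two leftmost derivations of  if b then if b then a else a:
  (1) S ⇒ if C then S else S ⇒ if b then S else S ⇒ if b then if C then S else S ⇒ if b then if b then S else S ⇒ if b then if b then a else S ⇒ if b then if b then a else a   (else belongs to the outer if)
  (2) S ⇒ if C then S ⇒ if b then S ⇒ if b then if C then S else S ⇒ if b then if b then S else S ⇒ if b then if b then a else S ⇒ if b then if b then a else a   (else belongs to the inner if)
Two distinct parse trees for the same string, so the grammar is ambiguous.

Final answer: Yes - the string 'if b then if b then a else a' has two distinct leftmost derivations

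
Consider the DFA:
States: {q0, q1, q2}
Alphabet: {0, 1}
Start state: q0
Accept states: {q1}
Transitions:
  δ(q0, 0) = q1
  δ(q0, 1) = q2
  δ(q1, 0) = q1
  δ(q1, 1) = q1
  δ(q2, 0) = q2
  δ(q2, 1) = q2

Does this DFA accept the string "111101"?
Processing string "111101":
  q0 --1--> q2
  q2 --1--> q2
  q2 --1--> q2
  q2 --1--> q2
  q2 --0--> q2
  q2 --1--> q2
Final state: q2
Accept states: {q1}
q2 is not an accept state, so the string is rejected.

Final answer: No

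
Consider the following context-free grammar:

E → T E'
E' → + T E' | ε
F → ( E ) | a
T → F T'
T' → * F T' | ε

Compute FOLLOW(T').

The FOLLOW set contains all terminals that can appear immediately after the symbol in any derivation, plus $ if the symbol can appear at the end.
Useful FIRST sets: FIRST(E') = {+, ε}, FIRST(T') = {*, ε} (both E' and T' are nullable).
FOLLOW(E): E is the start symbol → $; E appears in F → ( E ) followed by ')' → FOLLOW(E) = {), $}.
FOLLOW(E'): E' appears at the right end of E → T E' and of E' → + T E', so FOLLOW(E') ⊇ FOLLOW(E) (the second occurrence adds nothing new). FOLLOW(E') = {), $}.
FOLLOW(T): in E → T E' and E' → + T E', T is followed by E': add FIRST(E') minus ε = {+}; since E' is nullable, also add FOLLOW(E) and FOLLOW(E') = {), $}. FOLLOW(T) = {+, ), $}.
FOLLOW(T'): T' appears at the right end of T → F T' and of T' → * F T', so FOLLOW(T') = FOLLOW(T) = {+, ), $}.

Final answer: {$, ), +}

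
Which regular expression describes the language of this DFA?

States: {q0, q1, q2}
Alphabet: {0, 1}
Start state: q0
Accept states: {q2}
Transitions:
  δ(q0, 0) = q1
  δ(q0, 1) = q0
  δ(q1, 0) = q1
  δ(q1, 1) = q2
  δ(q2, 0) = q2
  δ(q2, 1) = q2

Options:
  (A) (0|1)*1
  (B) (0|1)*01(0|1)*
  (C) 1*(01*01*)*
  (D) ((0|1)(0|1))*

Testing sample strings against the DFA:
  '11' -> rejected
  '0001' -> accepted
  '0010' -> accepted
  '1110' -> rejected
Checking each option for a counterexample:
  (A) (0|1)*1: '1' is rejected by the DFA but matches the regex → eliminated
  (B) (0|1)*01(0|1)*: agrees with the DFA on all strings of length ≤ 4
  (C) 1*(01*01*)*: ε is rejected by the DFA but matches the regex → eliminated
  (D) ((0|1)(0|1))*: ε is rejected by the DFA but matches the regex → eliminated
Only (B) (0|1)*01(0|1)* is consistent with the DFA.

Final answer: (B) (0|1)*01(0|1)*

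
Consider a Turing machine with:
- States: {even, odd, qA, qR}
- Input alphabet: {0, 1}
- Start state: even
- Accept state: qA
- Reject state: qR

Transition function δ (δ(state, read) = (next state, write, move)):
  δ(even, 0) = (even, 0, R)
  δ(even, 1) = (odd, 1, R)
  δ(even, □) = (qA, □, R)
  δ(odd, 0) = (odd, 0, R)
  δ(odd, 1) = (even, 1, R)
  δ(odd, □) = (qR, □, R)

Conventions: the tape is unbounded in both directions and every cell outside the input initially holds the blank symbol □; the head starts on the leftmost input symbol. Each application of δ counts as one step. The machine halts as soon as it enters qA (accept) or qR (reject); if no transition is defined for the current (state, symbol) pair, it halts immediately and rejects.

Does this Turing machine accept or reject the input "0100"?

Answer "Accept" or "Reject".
Step 0: [even]0100 (head at position 0)
Step 1: δ(even, 0) = (even, 0, R)  ⊢  0[even]100 (head at position 1)
Step 2: δ(even, 1) = (odd, 1, R)  ⊢  01[odd]00 (head at position 2)
Step 3: δ(odd, 0) = (odd, 0, R)  ⊢  010[odd]0 (head at position 3)
Step 4: δ(odd, 0) = (odd, 0, R)  ⊢  0100[odd]□ (head at position 4)
Step 5: δ(odd, □) = (qR, □, R)  ⊢  0100□[qR]□ (head at position 5)
The machine is in qR, so it halts and rejects.

Final answer: Reject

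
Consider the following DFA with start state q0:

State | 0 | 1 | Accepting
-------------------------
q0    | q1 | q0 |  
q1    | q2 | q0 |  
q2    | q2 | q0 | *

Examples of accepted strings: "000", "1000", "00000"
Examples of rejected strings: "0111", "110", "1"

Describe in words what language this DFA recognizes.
binary strings ending with '00'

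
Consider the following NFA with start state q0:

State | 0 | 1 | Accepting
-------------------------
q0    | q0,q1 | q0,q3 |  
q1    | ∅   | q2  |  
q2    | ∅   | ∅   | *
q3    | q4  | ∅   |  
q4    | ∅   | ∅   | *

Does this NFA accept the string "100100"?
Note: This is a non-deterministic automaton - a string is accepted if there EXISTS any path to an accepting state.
Track the set of states the NFA could be in: start {q0}
Read '1': {q0} → {q0, q3}
Read '0': {q0, q3} → {q0, q1, q4}
Read '0': {q0, q1, q4} → {q0, q1}
Read '1': {q0, q1} → {q0, q2, q3}
Read '0': {q0, q2, q3} → {q0, q1, q4}
Read '0': {q0, q1, q4} → {q0, q1}
Final set {q0, q1} contains no accepting state → rejected.

Final answer: No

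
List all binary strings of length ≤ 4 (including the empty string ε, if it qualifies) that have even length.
Checking every binary string of length 0 to 4:
  Length 0: accepted: ε | rejected: (none)
  Length 1: accepted: (none) | rejected: 0, 1
  Length 2: accepted: 00, 01, 10, 11 | rejected: (none)
  Length 3: accepted: (none) | rejected: 000, 001, 010, 011, 100, 101, 110, 111
  Length 4: accepted: 0000, 0001, 0010, 0011, 0100, 0101, 0110, 0111, 1000, 1001, 1010, 1011, 1100, 1101, 1110, 1111 | rejected: (none)
Total: 21 string(s).

Final answer: ε, 00, 01, 10, 11, 0000, 0001, 0010, 0011, 0100, 0101, 0110, 0111, 1000, 1001, 1010, 1011, 1100, 1101, 1110, 1111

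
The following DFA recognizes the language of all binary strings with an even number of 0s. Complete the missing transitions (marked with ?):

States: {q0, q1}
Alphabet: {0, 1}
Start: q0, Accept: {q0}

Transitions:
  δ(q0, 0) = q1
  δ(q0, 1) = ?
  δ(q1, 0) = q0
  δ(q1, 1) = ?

What each state remembers (consistent with the given transitions and accept states):
  q0: an even number of 0s has been read so far
  q1: an odd number of 0s has been read so far
Filling in the missing entries:
  δ(q0, 1): in q0 (an even number of 0s has been read so far), after reading 1 we have: an even number of 0s has been read so far → q0
  δ(q1, 1): in q1 (an odd number of 0s has been read so far), after reading 1 we have: an odd number of 0s has been read so far → q1

Final answer: δ(q0, 1) = q0; δ(q1, 1) = q1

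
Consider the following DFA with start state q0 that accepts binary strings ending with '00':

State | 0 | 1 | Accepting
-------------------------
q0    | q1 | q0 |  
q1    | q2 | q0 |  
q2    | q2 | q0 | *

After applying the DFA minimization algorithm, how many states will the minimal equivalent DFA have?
All 3 states are reachable from q0, so none can be removed as unreachable.
Table-filling: first mark every (accepting, non-accepting) pair as distinguishable (accepting: {q2}; non-accepting: {q0, q1}).
Round 1: (q0, q1) on '0' go to q1 and q2, already distinguishable → mark.
Every pair of states is distinguishable, so the DFA is already minimal.
Equivalence classes: {q0}, {q1}, {q2} → 3 states.

Final answer: 3 states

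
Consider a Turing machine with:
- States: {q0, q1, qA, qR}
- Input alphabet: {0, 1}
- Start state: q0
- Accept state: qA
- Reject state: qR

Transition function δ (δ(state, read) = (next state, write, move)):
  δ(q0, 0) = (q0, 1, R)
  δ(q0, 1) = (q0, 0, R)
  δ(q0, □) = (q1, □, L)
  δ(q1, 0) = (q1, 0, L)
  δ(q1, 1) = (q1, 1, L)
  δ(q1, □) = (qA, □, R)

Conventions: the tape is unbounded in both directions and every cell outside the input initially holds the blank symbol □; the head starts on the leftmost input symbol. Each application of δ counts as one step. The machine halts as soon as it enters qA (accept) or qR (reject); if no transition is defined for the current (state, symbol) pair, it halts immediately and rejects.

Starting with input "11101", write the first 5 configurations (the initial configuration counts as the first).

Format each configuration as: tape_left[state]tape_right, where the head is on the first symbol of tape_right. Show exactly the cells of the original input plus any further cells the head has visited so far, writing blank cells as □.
Step 0: [q0]11101 (head at position 0)
Step 1: δ(q0, 1) = (q0, 0, R)  ⊢  0[q0]1101 (head at position 1)
Step 2: δ(q0, 1) = (q0, 0, R)  ⊢  00[q0]101 (head at position 2)
Step 3: δ(q0, 1) = (q0, 0, R)  ⊢  000[q0]01 (head at position 3)
Step 4: δ(q0, 0) = (q0, 1, R)  ⊢  0001[q0]1 (head at position 4)

Final answer: [q0]11101 ⊢ 0[q0]1101 ⊢ 00[q0]101 ⊢ 000[q0]01 ⊢ 0001[q0]1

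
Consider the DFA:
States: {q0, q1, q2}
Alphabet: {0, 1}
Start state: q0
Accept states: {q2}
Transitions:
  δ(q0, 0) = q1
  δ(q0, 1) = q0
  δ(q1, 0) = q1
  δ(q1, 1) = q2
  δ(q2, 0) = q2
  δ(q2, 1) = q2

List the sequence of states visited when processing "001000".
Starting at q0
Read '0': q0 -> q1
Read '0': q1 -> q1
Read '1': q1 -> q2
Read '0': q2 -> q2
Read '0': q2 -> q2
Read '0': q2 -> q2

Final answer: q0 -> q1 -> q1 -> q2 -> q2 -> q2 -> q2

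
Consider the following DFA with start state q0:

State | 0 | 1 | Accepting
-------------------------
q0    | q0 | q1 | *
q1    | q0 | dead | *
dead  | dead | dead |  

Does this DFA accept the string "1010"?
Start in q0.
Read '1': q0 → q1
Read '0': q1 → q0
Read '1': q0 → q1
Read '0': q1 → q0
Final state q0 is accepting, so the string is accepted.

Final answer: Yes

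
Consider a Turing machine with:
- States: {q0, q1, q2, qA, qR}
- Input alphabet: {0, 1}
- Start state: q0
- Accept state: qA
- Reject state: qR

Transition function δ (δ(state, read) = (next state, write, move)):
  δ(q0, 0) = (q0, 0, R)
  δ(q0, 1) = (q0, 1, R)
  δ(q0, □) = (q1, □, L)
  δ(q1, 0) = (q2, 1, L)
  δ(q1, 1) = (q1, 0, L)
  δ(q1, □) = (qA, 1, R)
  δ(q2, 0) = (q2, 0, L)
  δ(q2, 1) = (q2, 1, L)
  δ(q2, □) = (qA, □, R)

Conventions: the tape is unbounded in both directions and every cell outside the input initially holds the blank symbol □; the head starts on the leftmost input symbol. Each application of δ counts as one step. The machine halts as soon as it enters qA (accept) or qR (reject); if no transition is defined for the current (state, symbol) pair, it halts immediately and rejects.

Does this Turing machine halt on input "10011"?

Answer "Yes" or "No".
Step 0: [q0]10011 (head at position 0)
Step 1: δ(q0, 1) = (q0, 1, R)  ⊢  1[q0]0011 (head at position 1)
Step 2: δ(q0, 0) = (q0, 0, R)  ⊢  10[q0]011 (head at position 2)
Step 3: δ(q0, 0) = (q0, 0, R)  ⊢  100[q0]11 (head at position 3)
Step 4: δ(q0, 1) = (q0, 1, R)  ⊢  1001[q0]1 (head at position 4)
Step 5: δ(q0, 1) = (q0, 1, R)  ⊢  10011[q0]□ (head at position 5)
Step 6: δ(q0, □) = (q1, □, L)  ⊢  1001[q1]1□ (head at position 4)
Step 7: δ(q1, 1) = (q1, 0, L)  ⊢  100[q1]10□ (head at position 3)
Step 8: δ(q1, 1) = (q1, 0, L)  ⊢  10[q1]000□ (head at position 2)
Step 9: δ(q1, 0) = (q2, 1, L)  ⊢  1[q2]0100□ (head at position 1)
Step 10: δ(q2, 0) = (q2, 0, L)  ⊢  [q2]10100□ (head at position 0)
Step 11: δ(q2, 1) = (q2, 1, L)  ⊢  [q2]□10100□ (head at position -1)
Step 12: δ(q2, □) = (qA, □, R)  ⊢  □[qA]10100□ (head at position 0)
The machine is in qA, so it halts and accepts.
It halts after 12 steps.

Final answer: Yes - halts after 12 steps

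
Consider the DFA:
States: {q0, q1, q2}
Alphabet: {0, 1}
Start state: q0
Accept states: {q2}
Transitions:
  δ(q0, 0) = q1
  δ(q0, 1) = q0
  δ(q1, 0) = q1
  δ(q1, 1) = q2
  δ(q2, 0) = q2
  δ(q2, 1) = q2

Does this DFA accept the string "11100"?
Processing string "11100":
  q0 --1--> q0
  q0 --1--> q0
  q0 --1--> q0
  q0 --0--> q1
  q1 --0--> q1
Final state: q1
Accept states: {q2}
q1 is not an accept state, so the string is rejected.

Final answer: No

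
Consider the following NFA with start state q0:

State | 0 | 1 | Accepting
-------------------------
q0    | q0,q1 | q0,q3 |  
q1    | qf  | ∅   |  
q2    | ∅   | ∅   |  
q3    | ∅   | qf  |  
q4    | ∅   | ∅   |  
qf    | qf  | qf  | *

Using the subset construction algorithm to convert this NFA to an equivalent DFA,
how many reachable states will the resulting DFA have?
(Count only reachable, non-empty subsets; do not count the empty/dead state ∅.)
Start subset: {q0}
{q0}: on 0 → {q0, q1}, on 1 → {q0, q3}
{q0, q1}: on 0 → {q0, q1, qf}, on 1 → {q0, q3}
{q0, q3}: on 0 → {q0, q1}, on 1 → {q0, q3, qf}
{q0, q1, qf}: on 0 → {q0, q1, qf}, on 1 → {q0, q3, qf}
{q0, q3, qf}: on 0 → {q0, q1, qf}, on 1 → {q0, q3, qf}
Reachable non-empty subsets: {q0}, {q0, q1}, {q0, q3}, {q0, q1, qf}, {q0, q3, qf} — 5 in total.

Final answer: 5 states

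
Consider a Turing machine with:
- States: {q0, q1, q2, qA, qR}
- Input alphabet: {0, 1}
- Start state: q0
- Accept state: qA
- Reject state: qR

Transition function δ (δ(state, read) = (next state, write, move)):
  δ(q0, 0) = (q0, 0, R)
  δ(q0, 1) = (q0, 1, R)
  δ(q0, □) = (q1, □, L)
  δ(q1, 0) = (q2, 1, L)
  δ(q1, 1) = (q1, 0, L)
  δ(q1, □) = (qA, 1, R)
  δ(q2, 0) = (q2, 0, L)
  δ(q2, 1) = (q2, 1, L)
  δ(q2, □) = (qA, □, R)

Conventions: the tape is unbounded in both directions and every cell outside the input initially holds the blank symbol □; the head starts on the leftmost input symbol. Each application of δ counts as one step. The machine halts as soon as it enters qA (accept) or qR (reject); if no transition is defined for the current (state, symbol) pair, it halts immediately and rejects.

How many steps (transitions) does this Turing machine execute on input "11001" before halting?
Step 0: [q0]11001 (head at position 0)
Step 1: δ(q0, 1) = (q0, 1, R)  ⊢  1[q0]1001 (head at position 1)
Step 2: δ(q0, 1) = (q0, 1, R)  ⊢  11[q0]001 (head at position 2)
Step 3: δ(q0, 0) = (q0, 0, R)  ⊢  110[q0]01 (head at position 3)
Step 4: δ(q0, 0) = (q0, 0, R)  ⊢  1100[q0]1 (head at position 4)
Step 5: δ(q0, 1) = (q0, 1, R)  ⊢  11001[q0]□ (head at position 5)
Step 6: δ(q0, □) = (q1, □, L)  ⊢  1100[q1]1□ (head at position 4)
Step 7: δ(q1, 1) = (q1, 0, L)  ⊢  110[q1]00□ (head at position 3)
Step 8: δ(q1, 0) = (q2, 1, L)  ⊢  11[q2]010□ (head at position 2)
Step 9: δ(q2, 0) = (q2, 0, L)  ⊢  1[q2]1010□ (head at position 1)
Step 10: δ(q2, 1) = (q2, 1, L)  ⊢  [q2]11010□ (head at position 0)
Step 11: δ(q2, 1) = (q2, 1, L)  ⊢  [q2]□11010□ (head at position -1)
Step 12: δ(q2, □) = (qA, □, R)  ⊢  □[qA]11010□ (head at position 0)
The machine is in qA, so it halts and accepts.
Number of transitions executed: 12.

Final answer: 12 steps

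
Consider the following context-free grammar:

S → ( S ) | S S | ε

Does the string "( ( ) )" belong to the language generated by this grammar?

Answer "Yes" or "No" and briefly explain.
A derivation exists: S ⇒ ( S ) ⇒ ( ( S ) ) ⇒ ( ( ) ) (using S → ( S ) twice, then S → ε).

Final answer: Yes - a valid derivation exists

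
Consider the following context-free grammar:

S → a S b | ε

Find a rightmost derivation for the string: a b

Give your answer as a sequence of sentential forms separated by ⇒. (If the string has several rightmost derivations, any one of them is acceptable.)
Start with S.
Step 1: the rightmost non-terminal is S; apply S → a S b:  a S b
Step 2: the rightmost non-terminal is S; apply S → ε:  a b

Final answer: S ⇒ a S b ⇒ a b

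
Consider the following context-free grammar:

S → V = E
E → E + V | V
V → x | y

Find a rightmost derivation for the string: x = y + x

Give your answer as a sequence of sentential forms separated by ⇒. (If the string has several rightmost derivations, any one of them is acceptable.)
Start with S.
Step 1: the rightmost non-terminal is S; apply S → V = E:  V = E
Step 2: the rightmost non-terminal is E; apply E → E + V:  V = E + V
Step 3: the rightmost non-terminal is V; apply V → x:  V = E + x
Step 4: the rightmost non-terminal is E; apply E → V:  V = V + x
Step 5: the rightmost non-terminal is V; apply V → y:  V = y + x
Step 6: the rightmost non-terminal is V; apply V → x:  x = y + x

Final answer: S ⇒ V = E ⇒ V = E + V ⇒ V = E + x ⇒ V = V + x ⇒ V = y + x ⇒ x = y + x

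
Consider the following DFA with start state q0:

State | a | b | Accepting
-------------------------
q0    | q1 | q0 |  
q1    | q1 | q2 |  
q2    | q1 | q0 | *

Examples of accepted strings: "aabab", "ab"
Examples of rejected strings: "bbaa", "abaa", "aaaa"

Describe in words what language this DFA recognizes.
strings over {a,b} ending with 'ab'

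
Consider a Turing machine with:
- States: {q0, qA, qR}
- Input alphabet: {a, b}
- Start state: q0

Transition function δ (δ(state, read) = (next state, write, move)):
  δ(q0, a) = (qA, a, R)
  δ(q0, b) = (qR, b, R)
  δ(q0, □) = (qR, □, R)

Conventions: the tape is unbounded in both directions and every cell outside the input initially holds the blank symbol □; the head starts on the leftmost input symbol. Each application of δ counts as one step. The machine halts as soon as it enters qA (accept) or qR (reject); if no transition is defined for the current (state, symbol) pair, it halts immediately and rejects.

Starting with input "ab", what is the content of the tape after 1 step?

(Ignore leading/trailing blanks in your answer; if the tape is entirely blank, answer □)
Step 0: [q0]ab (head at position 0)
Step 1: δ(q0, a) = (qA, a, R)  ⊢  a[qA]b (head at position 1)
Tape after 1 step (ignoring surrounding blanks): ab

Final answer: Tape: ab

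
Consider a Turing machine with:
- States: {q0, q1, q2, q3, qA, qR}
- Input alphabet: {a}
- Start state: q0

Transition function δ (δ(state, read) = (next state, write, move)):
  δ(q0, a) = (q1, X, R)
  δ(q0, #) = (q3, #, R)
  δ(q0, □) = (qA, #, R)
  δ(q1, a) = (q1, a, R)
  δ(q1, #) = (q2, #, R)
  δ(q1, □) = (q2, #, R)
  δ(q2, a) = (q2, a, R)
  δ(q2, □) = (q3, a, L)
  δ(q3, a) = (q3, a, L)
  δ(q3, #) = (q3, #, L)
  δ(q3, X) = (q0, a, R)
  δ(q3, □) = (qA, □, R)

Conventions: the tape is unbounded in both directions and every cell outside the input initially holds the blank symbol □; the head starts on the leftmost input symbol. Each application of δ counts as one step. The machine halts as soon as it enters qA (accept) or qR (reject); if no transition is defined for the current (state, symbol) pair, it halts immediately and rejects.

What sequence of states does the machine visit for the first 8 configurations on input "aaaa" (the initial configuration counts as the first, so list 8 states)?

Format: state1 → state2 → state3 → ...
Step 0: [q0]aaaa (head at position 0)
Step 1: δ(q0, a) = (q1, X, R)  ⊢  X[q1]aaa (head at position 1)
Step 2: δ(q1, a) = (q1, a, R)  ⊢  Xa[q1]aa (head at position 2)
Step 3: δ(q1, a) = (q1, a, R)  ⊢  Xaa[q1]a (head at position 3)
Step 4: δ(q1, a) = (q1, a, R)  ⊢  Xaaa[q1]□ (head at position 4)
Step 5: δ(q1, □) = (q2, #, R)  ⊢  Xaaa#[q2]□ (head at position 5)
Step 6: δ(q2, □) = (q3, a, L)  ⊢  Xaaa[q3]#a (head at position 4)
Step 7: δ(q3, #) = (q3, #, L)  ⊢  Xaa[q3]a#a (head at position 3)
Reading off the states of these 8 configurations: q0 → q1 → q1 → q1 → q1 → q2 → q3 → q3

Final answer: q0 → q1 → q1 → q1 → q1 → q2 → q3 → q3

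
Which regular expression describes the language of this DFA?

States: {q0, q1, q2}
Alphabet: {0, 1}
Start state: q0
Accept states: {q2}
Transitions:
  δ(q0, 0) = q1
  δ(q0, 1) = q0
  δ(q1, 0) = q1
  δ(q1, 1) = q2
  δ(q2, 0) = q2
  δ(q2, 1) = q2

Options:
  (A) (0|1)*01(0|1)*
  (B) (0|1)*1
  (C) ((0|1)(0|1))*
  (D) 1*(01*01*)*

Testing sample strings against the DFA:
  '0000' -> rejected
  '1111' -> rejected
  '10101' -> accepted
  '01000' -> accepted
Checking each option for a counterexample:
  (A) (0|1)*01(0|1)*: agrees with the DFA on all strings of length ≤ 4
  (B) (0|1)*1: '1' is rejected by the DFA but matches the regex → eliminated
  (C) ((0|1)(0|1))*: ε is rejected by the DFA but matches the regex → eliminated
  (D) 1*(01*01*)*: ε is rejected by the DFA but matches the regex → eliminated
Only (A) (0|1)*01(0|1)* is consistent with the DFA.

Final answer: (A) (0|1)*01(0|1)*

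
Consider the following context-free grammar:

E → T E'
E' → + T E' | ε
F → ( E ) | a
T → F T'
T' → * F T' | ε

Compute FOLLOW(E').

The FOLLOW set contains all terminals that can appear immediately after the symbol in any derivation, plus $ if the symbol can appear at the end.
Useful FIRST sets: FIRST(E') = {+, ε}, FIRST(T') = {*, ε} (both E' and T' are nullable).
FOLLOW(E): E is the start symbol → $; E appears in F → ( E ) followed by ')' → FOLLOW(E) = {), $}.
FOLLOW(E'): E' appears at the right end of E → T E' and of E' → + T E', so FOLLOW(E') ⊇ FOLLOW(E) (the second occurrence adds nothing new). FOLLOW(E') = {), $}.

Final answer: {$, )}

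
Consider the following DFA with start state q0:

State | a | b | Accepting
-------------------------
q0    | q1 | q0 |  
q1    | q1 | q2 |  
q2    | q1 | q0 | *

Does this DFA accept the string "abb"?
Start in q0.
Read 'a': q0 → q1
Read 'b': q1 → q2
Read 'b': q2 → q0
Final state q0 is not accepting, so the string is rejected.

Final answer: No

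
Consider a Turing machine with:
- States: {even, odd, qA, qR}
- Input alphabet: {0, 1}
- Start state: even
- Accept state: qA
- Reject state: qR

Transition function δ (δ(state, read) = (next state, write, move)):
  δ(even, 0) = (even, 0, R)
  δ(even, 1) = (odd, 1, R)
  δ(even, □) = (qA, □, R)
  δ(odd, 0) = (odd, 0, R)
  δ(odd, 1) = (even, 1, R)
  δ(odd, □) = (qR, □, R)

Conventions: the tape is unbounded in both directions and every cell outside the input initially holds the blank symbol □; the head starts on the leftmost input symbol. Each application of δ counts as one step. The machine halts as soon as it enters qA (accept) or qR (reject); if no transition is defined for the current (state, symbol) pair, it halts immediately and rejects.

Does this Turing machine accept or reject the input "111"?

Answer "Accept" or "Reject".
Step 0: [even]111 (head at position 0)
Step 1: δ(even, 1) = (odd, 1, R)  ⊢  1[odd]11 (head at position 1)
Step 2: δ(odd, 1) = (even, 1, R)  ⊢  11[even]1 (head at position 2)
Step 3: δ(even, 1) = (odd, 1, R)  ⊢  111[odd]□ (head at position 3)
Step 4: δ(odd, □) = (qR, □, R)  ⊢  111□[qR]□ (head at position 4)
The machine is in qR, so it halts and rejects.

Final answer: Reject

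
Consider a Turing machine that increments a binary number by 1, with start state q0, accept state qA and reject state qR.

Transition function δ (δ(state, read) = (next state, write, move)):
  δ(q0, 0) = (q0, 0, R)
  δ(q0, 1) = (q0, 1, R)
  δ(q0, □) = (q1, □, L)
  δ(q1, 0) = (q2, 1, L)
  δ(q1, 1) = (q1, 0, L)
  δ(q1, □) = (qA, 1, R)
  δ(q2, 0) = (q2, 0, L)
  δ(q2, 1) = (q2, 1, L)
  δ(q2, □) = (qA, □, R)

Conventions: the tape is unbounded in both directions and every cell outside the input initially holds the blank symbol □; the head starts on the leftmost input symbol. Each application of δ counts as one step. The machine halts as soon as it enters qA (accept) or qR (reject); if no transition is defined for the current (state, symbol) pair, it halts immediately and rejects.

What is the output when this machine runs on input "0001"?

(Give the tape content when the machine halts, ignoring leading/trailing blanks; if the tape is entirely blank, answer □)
Step 0: [q0]0001 (head at position 0)
Step 1: δ(q0, 0) = (q0, 0, R)  ⊢  0[q0]001 (head at position 1)
Step 2: δ(q0, 0) = (q0, 0, R)  ⊢  00[q0]01 (head at position 2)
Step 3: δ(q0, 0) = (q0, 0, R)  ⊢  000[q0]1 (head at position 3)
Step 4: δ(q0, 1) = (q0, 1, R)  ⊢  0001[q0]□ (head at position 4)
Step 5: δ(q0, □) = (q1, □, L)  ⊢  000[q1]1□ (head at position 3)
Step 6: δ(q1, 1) = (q1, 0, L)  ⊢  00[q1]00□ (head at position 2)
Step 7: δ(q1, 0) = (q2, 1, L)  ⊢  0[q2]010□ (head at position 1)
Step 8: δ(q2, 0) = (q2, 0, L)  ⊢  [q2]0010□ (head at position 0)
Step 9: δ(q2, 0) = (q2, 0, L)  ⊢  [q2]□0010□ (head at position -1)
Step 10: δ(q2, □) = (qA, □, R)  ⊢  □[qA]0010□ (head at position 0)
The machine is in qA, so it halts and accepts.
Tape content when halted (ignoring surrounding blanks): 0010

Final answer: Output: 0010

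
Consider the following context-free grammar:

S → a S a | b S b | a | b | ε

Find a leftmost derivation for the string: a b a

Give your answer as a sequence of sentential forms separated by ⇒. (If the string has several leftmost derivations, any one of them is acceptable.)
Start with S.
Step 1: the leftmost non-terminal is S; apply S → a S a:  a S a
Step 2: the leftmost non-terminal is S; apply S → b:  a b a

Final answer: S ⇒ a S a ⇒ a b a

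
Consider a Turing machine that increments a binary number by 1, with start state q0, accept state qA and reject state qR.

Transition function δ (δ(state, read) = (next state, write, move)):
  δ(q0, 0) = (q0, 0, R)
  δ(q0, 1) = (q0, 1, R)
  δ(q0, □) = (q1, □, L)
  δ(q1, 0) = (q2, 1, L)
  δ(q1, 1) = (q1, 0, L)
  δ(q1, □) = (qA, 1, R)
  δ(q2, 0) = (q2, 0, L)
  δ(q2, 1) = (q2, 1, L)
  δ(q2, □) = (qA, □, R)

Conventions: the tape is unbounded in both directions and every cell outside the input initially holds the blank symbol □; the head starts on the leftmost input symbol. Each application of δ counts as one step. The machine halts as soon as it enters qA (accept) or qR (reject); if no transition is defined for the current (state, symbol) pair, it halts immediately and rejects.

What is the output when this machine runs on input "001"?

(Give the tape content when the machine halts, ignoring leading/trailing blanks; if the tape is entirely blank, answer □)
Step 0: [q0]001 (head at position 0)
Step 1: δ(q0, 0) = (q0, 0, R)  ⊢  0[q0]01 (head at position 1)
Step 2: δ(q0, 0) = (q0, 0, R)  ⊢  00[q0]1 (head at position 2)
Step 3: δ(q0, 1) = (q0, 1, R)  ⊢  001[q0]□ (head at position 3)
Step 4: δ(q0, □) = (q1, □, L)  ⊢  00[q1]1□ (head at position 2)
Step 5: δ(q1, 1) = (q1, 0, L)  ⊢  0[q1]00□ (head at position 1)
Step 6: δ(q1, 0) = (q2, 1, L)  ⊢  [q2]010□ (head at position 0)
Step 7: δ(q2, 0) = (q2, 0, L)  ⊢  [q2]□010□ (head at position -1)
Step 8: δ(q2, □) = (qA, □, R)  ⊢  □[qA]010□ (head at position 0)
The machine is in qA, so it halts and accepts.
Tape content when halted (ignoring surrounding blanks): 010

Final answer: Output: 010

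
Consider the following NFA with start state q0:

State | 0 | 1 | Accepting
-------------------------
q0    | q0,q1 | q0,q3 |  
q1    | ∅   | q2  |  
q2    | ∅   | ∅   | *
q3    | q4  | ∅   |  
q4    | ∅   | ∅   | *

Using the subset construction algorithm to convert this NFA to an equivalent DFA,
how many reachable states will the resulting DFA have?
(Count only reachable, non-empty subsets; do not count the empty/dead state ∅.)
Start subset: {q0}
{q0}: on 0 → {q0, q1}, on 1 → {q0, q3}
{q0, q1}: on 0 → {q0, q1}, on 1 → {q0, q2, q3}
{q0, q3}: on 0 → {q0, q1, q4}, on 1 → {q0, q3}
{q0, q2, q3}: on 0 → {q0, q1, q4}, on 1 → {q0, q3}
{q0, q1, q4}: on 0 → {q0, q1}, on 1 → {q0, q2, q3}
Reachable non-empty subsets: {q0}, {q0, q1}, {q0, q3}, {q0, q2, q3}, {q0, q1, q4} — 5 in total.

Final answer: 5 states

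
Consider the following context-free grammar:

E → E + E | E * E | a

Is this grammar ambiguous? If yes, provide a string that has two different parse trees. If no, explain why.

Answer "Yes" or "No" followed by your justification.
Two different leftmost derivations of a + a * a:
  (1) E ⇒ E + E ⇒ a + E ⇒ a + E * E ⇒ a + a * E ⇒ a + a * a   (tree groups a + (a * a))
  (2) E ⇒ E * E ⇒ E + E * E ⇒ a + E * E ⇒ a + a * E ⇒ a + a * a   (tree groups (a + a) * a)
Two distinct leftmost derivations = two distinct parse trees, so the grammar is ambiguous.

Final answer: Yes - the string 'a + a * a' has two distinct leftmost derivations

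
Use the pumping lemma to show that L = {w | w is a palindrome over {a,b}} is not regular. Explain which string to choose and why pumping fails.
Language: L = {w | w is a palindrome over {a,b}} (strings that read the same forwards and backwards)
Step 1: Assume for contradiction that L is regular, with pumping length p.
Step 2: Choose s = a^p b a^p. Then s ∈ L (it reads the same forwards and backwards) and |s| ≥ p.
Step 3: Consider any decomposition s = xyz with |xy| ≤ p and |y| > 0. Since |xy| ≤ p and the first p symbols of s are all a's, y = a^k for some k with 1 ≤ k ≤ p.
Step 4: Pumping up (i = 2): xy²z = a^(p+k) b a^p. Its reverse is a^p b a^(p+k) ≠ a^(p+k) b a^p (the single b is no longer in the middle), so xy²z is not a palindrome and xy²z ∉ L.
This contradicts the pumping lemma, so L is not regular.

Final answer: Choose s = a^p b a^p. Since |xy| ≤ p, y = a^k with k ≥ 1. Then xy²z = a^(p+k) b a^p is not a palindrome, so ∉ L.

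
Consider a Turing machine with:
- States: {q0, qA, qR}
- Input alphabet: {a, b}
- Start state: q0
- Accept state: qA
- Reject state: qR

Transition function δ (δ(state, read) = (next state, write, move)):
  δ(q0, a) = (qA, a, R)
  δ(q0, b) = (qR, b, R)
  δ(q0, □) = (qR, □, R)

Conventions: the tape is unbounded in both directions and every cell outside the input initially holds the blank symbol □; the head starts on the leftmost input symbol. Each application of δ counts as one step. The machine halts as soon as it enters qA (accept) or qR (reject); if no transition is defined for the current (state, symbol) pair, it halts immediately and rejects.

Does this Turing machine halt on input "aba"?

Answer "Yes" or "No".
Step 0: [q0]aba (head at position 0)
Step 1: δ(q0, a) = (qA, a, R)  ⊢  a[qA]ba (head at position 1)
The machine is in qA, so it halts and accepts.
It halts after 1 steps.

Final answer: Yes - halts after 1 steps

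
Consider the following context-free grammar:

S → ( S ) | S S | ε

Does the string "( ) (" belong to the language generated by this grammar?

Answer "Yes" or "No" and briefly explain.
Each production adds parentheses only in matched pairs (S → ( S )) or none at all, so every derived string has equally many '(' and ')'. The string ( ) ( has two '(' and one ')', so it cannot be derived.

Final answer: No - no valid derivation exists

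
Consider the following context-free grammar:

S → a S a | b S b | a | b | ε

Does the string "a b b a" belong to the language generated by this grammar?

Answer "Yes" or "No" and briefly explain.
A derivation exists: S ⇒ a S a ⇒ a b S b a ⇒ a b b a (using S → a S a, S → b S b, then S → ε).

Final answer: Yes - a valid derivation exists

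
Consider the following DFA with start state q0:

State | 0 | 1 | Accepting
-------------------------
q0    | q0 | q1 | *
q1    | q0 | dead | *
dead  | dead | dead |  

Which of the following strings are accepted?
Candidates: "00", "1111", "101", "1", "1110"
"00": q0 → q0 → q0; q0 is accepting → accepted
"1111": q0 → q1 → dead → dead → dead; dead is not accepting → rejected
"101": q0 → q1 → q0 → q1; q1 is accepting → accepted
"1": q0 → q1; q1 is accepting → accepted
"1110": q0 → q1 → dead → dead → dead; dead is not accepting → rejected

Final answer: "00", "101", "1"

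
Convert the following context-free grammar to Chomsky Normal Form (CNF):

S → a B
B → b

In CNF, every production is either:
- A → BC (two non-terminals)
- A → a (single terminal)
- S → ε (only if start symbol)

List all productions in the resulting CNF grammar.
The grammar has no ε-productions or unit productions to eliminate.
S → a B has terminal a in a right-hand side of length ≥ 2: introduce T_a → a and use T_a in place of a.
B → b is already in CNF (single terminal) – keep it.
S → a B becomes S → T_a B.
Resulting CNF grammar (3 productions): T_a → a; B → b; S → T_a B

Final answer: T_a → a; B → b; S → T_a B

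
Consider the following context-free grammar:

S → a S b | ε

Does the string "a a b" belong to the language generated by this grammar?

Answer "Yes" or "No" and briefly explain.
Every derivation applies S → a S b some number n of times and then S → ε, producing a^n b^n with equally many a's and b's. The string a a b has two a's but only one b, so it cannot be derived.

Final answer: No - no valid derivation exists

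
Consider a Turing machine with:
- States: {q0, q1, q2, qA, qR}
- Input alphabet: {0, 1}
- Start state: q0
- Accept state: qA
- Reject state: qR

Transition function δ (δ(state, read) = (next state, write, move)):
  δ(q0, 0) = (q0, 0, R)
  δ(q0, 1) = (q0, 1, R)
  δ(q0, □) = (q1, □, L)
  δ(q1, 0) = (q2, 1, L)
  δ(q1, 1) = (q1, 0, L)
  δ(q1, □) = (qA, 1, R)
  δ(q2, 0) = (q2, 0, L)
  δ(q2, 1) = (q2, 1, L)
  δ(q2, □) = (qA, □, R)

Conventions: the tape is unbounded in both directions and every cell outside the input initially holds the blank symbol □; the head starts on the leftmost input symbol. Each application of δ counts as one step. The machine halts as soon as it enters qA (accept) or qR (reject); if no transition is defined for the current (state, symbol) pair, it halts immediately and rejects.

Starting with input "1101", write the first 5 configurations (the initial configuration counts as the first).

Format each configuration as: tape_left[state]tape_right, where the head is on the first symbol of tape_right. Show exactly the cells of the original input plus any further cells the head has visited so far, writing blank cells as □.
Step 0: [q0]1101 (head at position 0)
Step 1: δ(q0, 1) = (q0, 1, R)  ⊢  1[q0]101 (head at position 1)
Step 2: δ(q0, 1) = (q0, 1, R)  ⊢  11[q0]01 (head at position 2)
Step 3: δ(q0, 0) = (q0, 0, R)  ⊢  110[q0]1 (head at position 3)
Step 4: δ(q0, 1) = (q0, 1, R)  ⊢  1101[q0]□ (head at position 4)

Final answer: [q0]1101 ⊢ 1[q0]101 ⊢ 11[q0]01 ⊢ 110[q0]1 ⊢ 1101[q0]□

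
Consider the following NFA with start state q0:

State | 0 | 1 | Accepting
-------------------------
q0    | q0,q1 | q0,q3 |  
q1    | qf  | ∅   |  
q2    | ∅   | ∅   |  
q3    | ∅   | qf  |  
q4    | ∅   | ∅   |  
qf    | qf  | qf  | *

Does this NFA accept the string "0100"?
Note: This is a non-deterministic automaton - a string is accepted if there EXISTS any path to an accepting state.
Track the set of states the NFA could be in: start {q0}
Read '0': {q0} → {q0, q1}
Read '1': {q0, q1} → {q0, q3}
Read '0': {q0, q3} → {q0, q1}
Read '0': {q0, q1} → {q0, q1, qf}
Final set {q0, q1, qf} contains accepting state(s) {qf} → accepted.

Final answer: Yes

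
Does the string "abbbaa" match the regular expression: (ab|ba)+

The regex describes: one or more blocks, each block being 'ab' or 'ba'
No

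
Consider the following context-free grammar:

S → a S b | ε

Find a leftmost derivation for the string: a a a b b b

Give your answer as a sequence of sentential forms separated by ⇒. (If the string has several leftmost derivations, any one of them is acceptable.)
Start with S.
Step 1: the leftmost non-terminal is S; apply S → a S b:  a S b
Step 2: the leftmost non-terminal is S; apply S → a S b:  a a S b b
Step 3: the leftmost non-terminal is S; apply S → a S b:  a a a S b b b
Step 4: the leftmost non-terminal is S; apply S → ε:  a a a b b b

Final answer: S ⇒ a S b ⇒ a a S b b ⇒ a a a S b b b ⇒ a a a b b b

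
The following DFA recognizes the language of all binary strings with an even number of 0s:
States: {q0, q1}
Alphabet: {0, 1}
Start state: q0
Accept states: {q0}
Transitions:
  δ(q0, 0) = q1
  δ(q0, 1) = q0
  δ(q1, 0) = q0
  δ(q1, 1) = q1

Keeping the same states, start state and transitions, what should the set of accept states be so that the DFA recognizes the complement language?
The DFA is complete (every state has a transition on every symbol), so the complement
is recognized by the same DFA with accepting and non-accepting states swapped.
Original accept states: {q0}
Complement accept states = All states - Original accept states
= {q0, q1} - {q0}
= {q1}
Complement language: strings with an ODD number of 0s

Final answer: {q1}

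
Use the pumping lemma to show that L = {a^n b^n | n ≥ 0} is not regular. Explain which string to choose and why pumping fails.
Language: L = {a^n b^n | n ≥ 0} (equal numbers of a's followed by b's)
Step 1: Assume for contradiction that L is regular, with pumping length p.
Step 2: Choose s = a^p b^p. Then s ∈ L (it has p a's followed by p b's) and |s| ≥ p.
Step 3: Consider any decomposition s = xyz with |xy| ≤ p and |y| > 0. Since |xy| ≤ p and the first p symbols of s are all a's, y = a^k for some k with 1 ≤ k ≤ p.
Step 4: Pumping up (i = 2): xy²z = a^(p+k) b^p, which has more a's than b's, so xy²z ∉ L.
This contradicts the pumping lemma, so L is not regular.

Final answer: Choose s = a^p b^p. Since |xy| ≤ p, y = a^k with k ≥ 1. Then xy²z = a^(p+k) b^p ∉ L.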